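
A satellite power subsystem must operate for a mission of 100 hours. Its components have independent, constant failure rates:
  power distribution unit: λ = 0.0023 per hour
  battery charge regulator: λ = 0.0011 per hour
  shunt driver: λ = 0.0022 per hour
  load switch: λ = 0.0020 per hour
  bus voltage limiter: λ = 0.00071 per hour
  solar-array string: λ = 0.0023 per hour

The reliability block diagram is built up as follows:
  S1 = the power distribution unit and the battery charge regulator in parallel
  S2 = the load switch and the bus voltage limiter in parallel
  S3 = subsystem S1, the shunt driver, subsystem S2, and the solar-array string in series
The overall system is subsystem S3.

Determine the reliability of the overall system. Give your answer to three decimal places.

R(power distribution unit) = exp(−0.0023 × 100) = 0.79453
R(battery charge regulator) = exp(−0.0011 × 100) = 0.89583
R(shunt driver) = exp(−0.0022 × 100) = 0.80252
R(load switch) = exp(−0.0020 × 100) = 0.81873
R(bus voltage limiter) = exp(−0.00071 × 100) = 0.93146
R(solar-array string) = exp(−0.0023 × 100) = 0.79453
Parallel (power distribution unit and battery charge regulator): 1 − (1 − 0.79453)(1 − 0.89583) = 0.97860
Parallel (load switch and bus voltage limiter): 1 − (1 − 0.81873)(1 − 0.93146) = 0.98758
Series ([0.97860], shunt driver, [0.98758], and solar-array string): 0.97860 × 0.80252 × 0.98758 × 0.79453 = 0.616

0.616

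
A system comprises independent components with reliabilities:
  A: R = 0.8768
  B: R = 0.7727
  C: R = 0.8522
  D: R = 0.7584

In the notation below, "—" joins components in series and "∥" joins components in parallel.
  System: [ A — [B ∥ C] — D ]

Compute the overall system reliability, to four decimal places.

0.6426

Parallel (B and C): 1 − (1 − 0.772700)(1 − 0.852200) = 0.966405
Series (A, [0.966405], and D): 0.876800 × 0.966405 × 0.758400 = 0.6426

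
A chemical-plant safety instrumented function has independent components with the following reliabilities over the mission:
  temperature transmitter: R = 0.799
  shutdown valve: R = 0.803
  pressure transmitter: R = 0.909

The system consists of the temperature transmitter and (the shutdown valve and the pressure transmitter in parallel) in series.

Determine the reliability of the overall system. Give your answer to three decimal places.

0.785

Parallel (shutdown valve and pressure transmitter): 1 − (1 − 0.80300)(1 − 0.90900) = 0.98207
Series (temperature transmitter and [0.98207]): 0.79900 × 0.98207 = 0.785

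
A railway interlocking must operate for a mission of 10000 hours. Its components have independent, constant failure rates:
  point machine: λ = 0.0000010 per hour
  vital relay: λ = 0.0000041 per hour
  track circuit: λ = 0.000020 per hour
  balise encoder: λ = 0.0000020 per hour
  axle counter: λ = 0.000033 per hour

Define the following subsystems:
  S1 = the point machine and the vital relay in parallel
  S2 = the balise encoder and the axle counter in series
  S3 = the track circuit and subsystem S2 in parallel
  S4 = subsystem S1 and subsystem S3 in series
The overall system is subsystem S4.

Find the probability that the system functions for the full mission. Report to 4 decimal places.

0.9461

R(point machine) = exp(−0.0000010 × 10000) = 0.990050
R(vital relay) = exp(−0.0000041 × 10000) = 0.959829
R(track circuit) = exp(−0.000020 × 10000) = 0.818731
R(balise encoder) = exp(−0.0000020 × 10000) = 0.980199
R(axle counter) = exp(−0.000033 × 10000) = 0.718924
Parallel (point machine and vital relay): 1 − (1 − 0.990050)(1 − 0.959829) = 0.999600
Series (balise encoder and axle counter): 0.980199 × 0.718924 = 0.704689
Parallel (track circuit and [0.704689]): 1 − (1 − 0.818731)(1 − 0.704689) = 0.946469
Series ([0.999600] and [0.946469]): 0.999600 × 0.946469 = 0.9461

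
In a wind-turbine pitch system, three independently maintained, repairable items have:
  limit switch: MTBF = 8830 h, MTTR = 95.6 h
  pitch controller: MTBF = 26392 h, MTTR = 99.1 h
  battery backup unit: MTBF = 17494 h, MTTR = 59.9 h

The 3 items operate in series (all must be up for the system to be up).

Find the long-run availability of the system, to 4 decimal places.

0.9822

A(limit switch) = MTBF/(MTBF+MTTR) = 8830/(8830+95.6) = 0.989289
A(pitch controller) = MTBF/(MTBF+MTTR) = 26392/(26392+99.1) = 0.996259
A(battery backup unit) = MTBF/(MTBF+MTTR) = 17494/(17494+59.9) = 0.996588
Series availability: 0.989289 × 0.996259 × 0.996588 = 0.9822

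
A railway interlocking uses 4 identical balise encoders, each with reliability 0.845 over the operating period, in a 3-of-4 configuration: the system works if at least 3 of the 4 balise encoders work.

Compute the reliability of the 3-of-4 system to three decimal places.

0.884

R = Σ_{i=3}^{4} C(4,i) p^i (1−p)^{4−i} with p = 0.845
C(4,3)·0.845^3·0.155^1 = 0.37408
C(4,4)·0.845^4·0.155^0 = 0.50983
Sum = 0.884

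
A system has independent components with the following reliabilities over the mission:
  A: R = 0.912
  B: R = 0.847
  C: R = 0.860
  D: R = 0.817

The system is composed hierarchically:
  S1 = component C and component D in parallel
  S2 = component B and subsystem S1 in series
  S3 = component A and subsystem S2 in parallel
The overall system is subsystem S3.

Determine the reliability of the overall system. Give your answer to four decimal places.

Parallel (C and D): 1 − (1 − 0.860000)(1 − 0.817000) = 0.974380
Series (B and [0.974380]): 0.847000 × 0.974380 = 0.825300
Parallel (A and [0.825300]): 1 − (1 − 0.912000)(1 − 0.825300) = 0.9846

0.9846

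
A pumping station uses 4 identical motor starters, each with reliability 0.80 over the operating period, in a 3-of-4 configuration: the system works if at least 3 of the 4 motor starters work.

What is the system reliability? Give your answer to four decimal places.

0.8192

R = Σ_{i=3}^{4} C(4,i) p^i (1−p)^{4−i} with p = 0.80
C(4,3)·0.80^3·0.20^1 = 0.409600
C(4,4)·0.80^4·0.20^0 = 0.409600
Sum = 0.8192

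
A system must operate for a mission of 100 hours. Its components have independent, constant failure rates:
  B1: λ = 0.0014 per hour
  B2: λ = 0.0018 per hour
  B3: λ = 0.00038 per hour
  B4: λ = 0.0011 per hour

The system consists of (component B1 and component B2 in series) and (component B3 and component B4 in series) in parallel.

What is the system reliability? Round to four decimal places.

0.9623

R(B1) = exp(−0.0014 × 100) = 0.869358
R(B2) = exp(−0.0018 × 100) = 0.835270
R(B3) = exp(−0.00038 × 100) = 0.962713
R(B4) = exp(−0.0011 × 100) = 0.895834
Series (B1 and B2): 0.869358 × 0.835270 = 0.726149
Series (B3 and B4): 0.962713 × 0.895834 = 0.862431
Parallel ([0.726149] and [0.862431]): 1 − (1 − 0.726149)(1 − 0.862431) = 0.9623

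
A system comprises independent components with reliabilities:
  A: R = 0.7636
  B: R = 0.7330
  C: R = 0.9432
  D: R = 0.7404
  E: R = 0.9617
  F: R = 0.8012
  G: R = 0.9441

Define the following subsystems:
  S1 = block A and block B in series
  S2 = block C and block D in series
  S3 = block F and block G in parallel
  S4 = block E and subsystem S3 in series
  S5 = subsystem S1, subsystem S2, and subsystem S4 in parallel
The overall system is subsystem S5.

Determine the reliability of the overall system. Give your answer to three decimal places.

Series (A and B): 0.76360 × 0.73300 = 0.55972
Series (C and D): 0.94320 × 0.74040 = 0.69835
Parallel (F and G): 1 − (1 − 0.80120)(1 − 0.94410) = 0.98889
Series (E and [0.98889]): 0.96170 × 0.98889 = 0.95102
Parallel ([0.55972], [0.69835], and [0.95102]): 1 − (1 − 0.55972)(1 − 0.69835)(1 − 0.95102) = 0.993

0.993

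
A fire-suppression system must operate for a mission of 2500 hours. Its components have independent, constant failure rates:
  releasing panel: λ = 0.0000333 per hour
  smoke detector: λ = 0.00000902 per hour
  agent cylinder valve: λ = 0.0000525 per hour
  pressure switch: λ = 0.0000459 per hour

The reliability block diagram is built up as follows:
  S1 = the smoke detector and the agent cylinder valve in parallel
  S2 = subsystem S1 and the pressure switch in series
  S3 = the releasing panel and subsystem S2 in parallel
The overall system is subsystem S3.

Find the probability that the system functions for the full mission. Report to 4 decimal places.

0.9911

R(releasing panel) = exp(−0.0000333 × 2500) = 0.920121
R(smoke detector) = exp(−0.00000902 × 2500) = 0.977702
R(agent cylinder valve) = exp(−0.0000525 × 2500) = 0.876998
R(pressure switch) = exp(−0.0000459 × 2500) = 0.891589
Parallel (smoke detector and agent cylinder valve): 1 − (1 − 0.977702)(1 − 0.876998) = 0.997257
Series ([0.997257] and pressure switch): 0.997257 × 0.891589 = 0.889143
Parallel (releasing panel and [0.889143]): 1 − (1 − 0.920121)(1 − 0.889143) = 0.9911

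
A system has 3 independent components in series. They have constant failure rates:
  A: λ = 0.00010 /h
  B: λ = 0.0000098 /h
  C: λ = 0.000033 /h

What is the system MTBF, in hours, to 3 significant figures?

Series of exponential components: λ_sys = Σ λ_i
λ_sys = 0.00010 + 0.0000098 + 0.000033 = 1.4280e-04 /h
MTBF = 1 / λ_sys = 7000 h

7000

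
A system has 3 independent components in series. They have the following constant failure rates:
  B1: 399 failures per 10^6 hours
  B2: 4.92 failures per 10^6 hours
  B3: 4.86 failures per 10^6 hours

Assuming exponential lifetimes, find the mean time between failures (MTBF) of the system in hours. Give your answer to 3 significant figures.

Series of exponential components: λ_sys = Σ λ_i
λ_sys = 0.000399 + 0.00000492 + 0.00000486 = 4.0878e-04 /h
MTBF = 1 / λ_sys = 2450 h

2450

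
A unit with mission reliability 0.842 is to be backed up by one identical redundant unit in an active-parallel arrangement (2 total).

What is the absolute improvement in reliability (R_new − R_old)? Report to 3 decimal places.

0.133

R_before = 0.842
R_after = 1 − (1 − 0.842)^2 = 0.975
ΔR = 0.975 − 0.842 = 0.133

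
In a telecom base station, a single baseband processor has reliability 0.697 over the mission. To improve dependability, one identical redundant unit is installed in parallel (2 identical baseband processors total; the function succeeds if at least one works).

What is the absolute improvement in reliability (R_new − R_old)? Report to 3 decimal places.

0.211

R_before = 0.697
R_after = 1 − (1 − 0.697)^2 = 0.908
ΔR = 0.908 − 0.697 = 0.211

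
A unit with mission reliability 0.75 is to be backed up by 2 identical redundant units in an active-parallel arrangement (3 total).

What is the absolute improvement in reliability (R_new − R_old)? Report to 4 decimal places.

0.2344

R_before = 0.75
R_after = 1 − (1 − 0.75)^3 = 0.9844
ΔR = 0.9844 − 0.75 = 0.2344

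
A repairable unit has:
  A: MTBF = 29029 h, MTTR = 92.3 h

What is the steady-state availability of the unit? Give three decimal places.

0.997

A(A) = MTBF/(MTBF+MTTR) = 29029/(29029+92.3) = 0.997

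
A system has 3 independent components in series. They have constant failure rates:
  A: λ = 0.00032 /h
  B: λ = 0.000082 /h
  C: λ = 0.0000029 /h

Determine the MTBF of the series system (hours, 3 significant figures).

Series of exponential components: λ_sys = Σ λ_i
λ_sys = 0.00032 + 0.000082 + 0.0000029 = 4.0490e-04 /h
MTBF = 1 / λ_sys = 2470 h

2470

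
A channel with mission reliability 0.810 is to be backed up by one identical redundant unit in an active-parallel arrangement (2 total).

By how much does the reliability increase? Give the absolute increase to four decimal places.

R_before = 0.810
R_after = 1 − (1 − 0.810)^2 = 0.9639
ΔR = 0.9639 − 0.810 = 0.1539

0.1539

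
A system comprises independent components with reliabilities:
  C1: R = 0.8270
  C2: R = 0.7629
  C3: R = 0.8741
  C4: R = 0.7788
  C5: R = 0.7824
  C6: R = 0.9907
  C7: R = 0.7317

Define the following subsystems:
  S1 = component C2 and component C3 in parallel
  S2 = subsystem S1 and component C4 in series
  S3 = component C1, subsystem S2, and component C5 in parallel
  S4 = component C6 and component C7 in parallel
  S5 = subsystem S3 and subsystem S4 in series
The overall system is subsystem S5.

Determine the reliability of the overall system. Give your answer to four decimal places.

0.9883

Parallel (C2 and C3): 1 − (1 − 0.762900)(1 − 0.874100) = 0.970149
Series ([0.970149] and C4): 0.970149 × 0.778800 = 0.755552
Parallel (C1, [0.755552], and C5): 1 − (1 − 0.827000)(1 − 0.755552)(1 − 0.782400) = 0.990798
Parallel (C6 and C7): 1 − (1 − 0.990700)(1 − 0.731700) = 0.997505
Series ([0.990798] and [0.997505]): 0.990798 × 0.997505 = 0.9883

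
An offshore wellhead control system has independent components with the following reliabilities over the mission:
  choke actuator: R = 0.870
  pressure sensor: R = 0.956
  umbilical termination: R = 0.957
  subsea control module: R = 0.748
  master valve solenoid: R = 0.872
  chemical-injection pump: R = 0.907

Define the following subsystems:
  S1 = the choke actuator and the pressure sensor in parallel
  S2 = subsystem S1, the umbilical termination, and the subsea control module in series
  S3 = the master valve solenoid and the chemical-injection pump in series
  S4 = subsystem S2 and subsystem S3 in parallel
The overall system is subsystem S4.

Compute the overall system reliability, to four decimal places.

Parallel (choke actuator and pressure sensor): 1 − (1 − 0.870000)(1 − 0.956000) = 0.994280
Series ([0.994280], umbilical termination, and subsea control module): 0.994280 × 0.957000 × 0.748000 = 0.711741
Series (master valve solenoid and chemical-injection pump): 0.872000 × 0.907000 = 0.790904
Parallel ([0.711741] and [0.790904]): 1 − (1 − 0.711741)(1 − 0.790904) = 0.9397

0.9397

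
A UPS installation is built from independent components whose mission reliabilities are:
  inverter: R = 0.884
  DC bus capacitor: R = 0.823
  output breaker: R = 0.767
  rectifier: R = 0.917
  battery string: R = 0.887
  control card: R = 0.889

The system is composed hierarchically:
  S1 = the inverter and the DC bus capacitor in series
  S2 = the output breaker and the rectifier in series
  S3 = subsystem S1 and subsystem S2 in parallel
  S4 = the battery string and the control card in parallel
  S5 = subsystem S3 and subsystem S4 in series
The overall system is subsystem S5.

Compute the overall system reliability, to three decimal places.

Series (inverter and DC bus capacitor): 0.88400 × 0.82300 = 0.72753
Series (output breaker and rectifier): 0.76700 × 0.91700 = 0.70334
Parallel ([0.72753] and [0.70334]): 1 − (1 − 0.72753)(1 − 0.70334) = 0.91917
Parallel (battery string and control card): 1 − (1 − 0.88700)(1 − 0.88900) = 0.98746
Series ([0.91917] and [0.98746]): 0.91917 × 0.98746 = 0.908

0.908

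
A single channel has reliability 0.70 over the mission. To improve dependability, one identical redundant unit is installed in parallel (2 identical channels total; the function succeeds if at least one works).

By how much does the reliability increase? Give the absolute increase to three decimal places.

0.210

R_before = 0.70
R_after = 1 − (1 − 0.70)^2 = 0.910
ΔR = 0.910 − 0.70 = 0.210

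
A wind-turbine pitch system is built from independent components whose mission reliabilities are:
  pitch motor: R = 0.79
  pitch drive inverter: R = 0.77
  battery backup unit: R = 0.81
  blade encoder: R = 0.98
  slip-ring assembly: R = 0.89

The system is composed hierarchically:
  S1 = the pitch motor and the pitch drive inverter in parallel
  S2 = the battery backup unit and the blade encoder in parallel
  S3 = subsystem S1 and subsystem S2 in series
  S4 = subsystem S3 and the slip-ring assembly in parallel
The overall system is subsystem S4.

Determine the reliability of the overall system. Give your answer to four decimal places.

Parallel (pitch motor and pitch drive inverter): 1 − (1 − 0.790000)(1 − 0.770000) = 0.951700
Parallel (battery backup unit and blade encoder): 1 − (1 − 0.810000)(1 − 0.980000) = 0.996200
Series ([0.951700] and [0.996200]): 0.951700 × 0.996200 = 0.948084
Parallel ([0.948084] and slip-ring assembly): 1 − (1 − 0.948084)(1 − 0.890000) = 0.9943

0.9943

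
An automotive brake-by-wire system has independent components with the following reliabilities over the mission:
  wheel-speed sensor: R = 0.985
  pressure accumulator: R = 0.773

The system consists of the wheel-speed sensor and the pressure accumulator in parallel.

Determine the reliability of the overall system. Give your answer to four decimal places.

Parallel (wheel-speed sensor and pressure accumulator): 1 − (1 − 0.985000)(1 − 0.773000) = 0.9966

0.9966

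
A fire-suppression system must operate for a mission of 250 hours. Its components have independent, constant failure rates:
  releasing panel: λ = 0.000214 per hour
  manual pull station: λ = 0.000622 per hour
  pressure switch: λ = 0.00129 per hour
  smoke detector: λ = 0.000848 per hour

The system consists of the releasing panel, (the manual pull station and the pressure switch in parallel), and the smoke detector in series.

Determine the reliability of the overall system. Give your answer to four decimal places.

R(releasing panel) = exp(−0.000214 × 250) = 0.947906
R(manual pull station) = exp(−0.000622 × 250) = 0.855987
R(pressure switch) = exp(−0.00129 × 250) = 0.724336
R(smoke detector) = exp(−0.000848 × 250) = 0.808965
Parallel (manual pull station and pressure switch): 1 − (1 − 0.855987)(1 − 0.724336) = 0.960301
Series (releasing panel, [0.960301], and smoke detector): 0.947906 × 0.960301 × 0.808965 = 0.7364

0.7364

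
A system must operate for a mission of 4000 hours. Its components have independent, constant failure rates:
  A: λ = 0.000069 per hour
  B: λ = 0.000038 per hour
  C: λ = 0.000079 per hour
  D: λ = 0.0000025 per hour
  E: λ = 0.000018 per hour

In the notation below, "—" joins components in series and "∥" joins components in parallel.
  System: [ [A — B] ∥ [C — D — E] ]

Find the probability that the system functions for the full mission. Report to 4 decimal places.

R(A) = exp(−0.000069 × 4000) = 0.758813
R(B) = exp(−0.000038 × 4000) = 0.858988
R(C) = exp(−0.000079 × 4000) = 0.729059
R(D) = exp(−0.0000025 × 4000) = 0.990050
R(E) = exp(−0.000018 × 4000) = 0.930531
Series (A and B): 0.758813 × 0.858988 = 0.651811
Series (C, D, and E): 0.729059 × 0.990050 × 0.930531 = 0.671662
Parallel ([0.651811] and [0.671662]): 1 − (1 − 0.651811)(1 − 0.671662) = 0.8857

0.8857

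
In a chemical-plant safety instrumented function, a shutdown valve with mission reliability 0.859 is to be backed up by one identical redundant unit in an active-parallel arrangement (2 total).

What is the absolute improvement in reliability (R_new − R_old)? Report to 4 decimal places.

R_before = 0.859
R_after = 1 − (1 − 0.859)^2 = 0.9801
ΔR = 0.9801 − 0.859 = 0.1211

0.1211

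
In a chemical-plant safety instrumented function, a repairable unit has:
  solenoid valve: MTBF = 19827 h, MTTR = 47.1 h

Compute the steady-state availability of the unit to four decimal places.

0.9976

A(solenoid valve) = MTBF/(MTBF+MTTR) = 19827/(19827+47.1) = 0.9976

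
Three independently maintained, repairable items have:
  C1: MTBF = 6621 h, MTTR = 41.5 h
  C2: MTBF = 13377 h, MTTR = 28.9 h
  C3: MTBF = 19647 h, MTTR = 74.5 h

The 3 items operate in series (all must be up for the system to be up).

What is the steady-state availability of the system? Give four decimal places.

0.9879

A(C1) = MTBF/(MTBF+MTTR) = 6621/(6621+41.5) = 0.993771
A(C2) = MTBF/(MTBF+MTTR) = 13377/(13377+28.9) = 0.997844
A(C3) = MTBF/(MTBF+MTTR) = 19647/(19647+74.5) = 0.996222
Series availability: 0.993771 × 0.997844 × 0.996222 = 0.9879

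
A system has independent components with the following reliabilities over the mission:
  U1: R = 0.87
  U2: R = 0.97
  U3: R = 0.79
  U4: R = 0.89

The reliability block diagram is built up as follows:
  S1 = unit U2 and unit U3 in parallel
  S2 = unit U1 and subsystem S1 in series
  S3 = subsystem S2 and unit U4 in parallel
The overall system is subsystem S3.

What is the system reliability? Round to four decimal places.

Parallel (U2 and U3): 1 − (1 − 0.970000)(1 − 0.790000) = 0.993700
Series (U1 and [0.993700]): 0.870000 × 0.993700 = 0.864519
Parallel ([0.864519] and U4): 1 − (1 − 0.864519)(1 − 0.890000) = 0.9851

0.9851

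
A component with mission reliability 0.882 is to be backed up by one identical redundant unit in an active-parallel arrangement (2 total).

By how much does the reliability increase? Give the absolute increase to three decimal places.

R_before = 0.882
R_after = 1 − (1 − 0.882)^2 = 0.986
ΔR = 0.986 − 0.882 = 0.104

0.104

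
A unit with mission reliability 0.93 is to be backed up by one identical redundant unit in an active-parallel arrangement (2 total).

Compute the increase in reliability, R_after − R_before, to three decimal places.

R_before = 0.93
R_after = 1 − (1 − 0.93)^2 = 0.995
ΔR = 0.995 − 0.93 = 0.065

0.065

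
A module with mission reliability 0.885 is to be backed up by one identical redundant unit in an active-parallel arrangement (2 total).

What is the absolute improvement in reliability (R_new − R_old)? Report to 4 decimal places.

0.1018

R_before = 0.885
R_after = 1 − (1 − 0.885)^2 = 0.9868
ΔR = 0.9868 − 0.885 = 0.1018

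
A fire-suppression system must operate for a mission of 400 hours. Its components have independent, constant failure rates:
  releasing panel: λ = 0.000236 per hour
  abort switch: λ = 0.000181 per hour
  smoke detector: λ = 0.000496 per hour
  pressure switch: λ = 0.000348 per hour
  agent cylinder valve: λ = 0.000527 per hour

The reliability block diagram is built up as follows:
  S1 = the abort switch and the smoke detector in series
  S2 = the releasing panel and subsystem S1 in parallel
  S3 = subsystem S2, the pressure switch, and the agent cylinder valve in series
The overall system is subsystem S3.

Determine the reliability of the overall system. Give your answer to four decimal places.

R(releasing panel) = exp(−0.000236 × 400) = 0.909919
R(abort switch) = exp(−0.000181 × 400) = 0.930159
R(smoke detector) = exp(−0.000496 × 400) = 0.820042
R(pressure switch) = exp(−0.000348 × 400) = 0.870054
R(agent cylinder valve) = exp(−0.000527 × 400) = 0.809936
Series (abort switch and smoke detector): 0.930159 × 0.820042 = 0.762769
Parallel (releasing panel and [0.762769]): 1 − (1 − 0.909919)(1 − 0.762769) = 0.978630
Series ([0.978630], pressure switch, and agent cylinder valve): 0.978630 × 0.870054 × 0.809936 = 0.6896

0.6896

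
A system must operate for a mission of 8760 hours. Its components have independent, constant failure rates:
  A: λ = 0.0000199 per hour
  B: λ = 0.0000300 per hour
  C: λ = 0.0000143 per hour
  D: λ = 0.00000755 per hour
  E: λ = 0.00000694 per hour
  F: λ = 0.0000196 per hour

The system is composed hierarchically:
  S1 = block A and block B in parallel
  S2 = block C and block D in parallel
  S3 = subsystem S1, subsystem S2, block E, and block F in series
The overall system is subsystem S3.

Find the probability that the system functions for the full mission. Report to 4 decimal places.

0.7575

R(A) = exp(−0.0000199 × 8760) = 0.840025
R(B) = exp(−0.0000300 × 8760) = 0.768896
R(C) = exp(−0.0000143 × 8760) = 0.882260
R(D) = exp(−0.00000755 × 8760) = 0.936002
R(E) = exp(−0.00000694 × 8760) = 0.941017
R(F) = exp(−0.0000196 × 8760) = 0.842235
Parallel (A and B): 1 − (1 − 0.840025)(1 − 0.768896) = 0.963029
Parallel (C and D): 1 − (1 − 0.882260)(1 − 0.936002) = 0.992465
Series ([0.963029], [0.992465], E, and F): 0.963029 × 0.992465 × 0.941017 × 0.842235 = 0.7575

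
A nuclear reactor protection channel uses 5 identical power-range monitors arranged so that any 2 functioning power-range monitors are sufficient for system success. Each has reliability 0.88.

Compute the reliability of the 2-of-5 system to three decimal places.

R = Σ_{i=2}^{5} C(5,i) p^i (1−p)^{5−i} with p = 0.88
C(5,2)·0.88^2·0.12^3 = 0.01338
C(5,3)·0.88^3·0.12^2 = 0.09813
C(5,4)·0.88^4·0.12^1 = 0.35982
C(5,5)·0.88^5·0.12^0 = 0.52773
Sum = 0.999

0.999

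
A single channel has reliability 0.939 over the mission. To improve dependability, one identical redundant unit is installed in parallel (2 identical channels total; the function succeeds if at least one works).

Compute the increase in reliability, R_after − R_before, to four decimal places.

R_before = 0.939
R_after = 1 − (1 − 0.939)^2 = 0.9963
ΔR = 0.9963 − 0.939 = 0.0573

0.0573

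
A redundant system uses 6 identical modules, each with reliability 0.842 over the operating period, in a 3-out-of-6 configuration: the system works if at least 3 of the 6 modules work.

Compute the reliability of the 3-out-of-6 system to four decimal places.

R = Σ_{i=3}^{6} C(6,i) p^i (1−p)^{6−i} with p = 0.842
C(6,3)·0.842^3·0.158^3 = 0.047091
C(6,4)·0.842^4·0.158^2 = 0.188215
C(6,5)·0.842^5·0.158^1 = 0.401207
C(6,6)·0.842^6·0.158^0 = 0.356347
Sum = 0.9929

0.9929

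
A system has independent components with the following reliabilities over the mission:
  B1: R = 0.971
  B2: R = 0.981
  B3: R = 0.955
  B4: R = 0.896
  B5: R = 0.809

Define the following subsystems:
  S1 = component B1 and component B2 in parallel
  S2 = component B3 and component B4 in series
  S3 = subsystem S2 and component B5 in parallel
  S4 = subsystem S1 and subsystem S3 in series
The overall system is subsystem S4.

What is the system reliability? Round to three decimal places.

Parallel (B1 and B2): 1 − (1 − 0.97100)(1 − 0.98100) = 0.99945
Series (B3 and B4): 0.95500 × 0.89600 = 0.85568
Parallel ([0.85568] and B5): 1 − (1 − 0.85568)(1 − 0.80900) = 0.97243
Series ([0.99945] and [0.97243]): 0.99945 × 0.97243 = 0.972

0.972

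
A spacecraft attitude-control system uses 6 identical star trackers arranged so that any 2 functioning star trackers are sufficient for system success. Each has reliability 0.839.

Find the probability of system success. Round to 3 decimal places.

0.999

R = Σ_{i=2}^{6} C(6,i) p^i (1−p)^{6−i} with p = 0.839
C(6,2)·0.839^2·0.161^4 = 0.00709
C(6,3)·0.839^3·0.161^3 = 0.04929
C(6,4)·0.839^4·0.161^2 = 0.19266
C(6,5)·0.839^5·0.161^1 = 0.40159
C(6,6)·0.839^6·0.161^0 = 0.34880
Sum = 0.999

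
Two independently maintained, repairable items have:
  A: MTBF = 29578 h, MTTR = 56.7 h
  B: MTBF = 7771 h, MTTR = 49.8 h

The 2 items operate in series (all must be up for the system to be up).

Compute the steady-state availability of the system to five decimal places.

0.99173

A(A) = MTBF/(MTBF+MTTR) = 29578/(29578+56.7) = 0.998087
A(B) = MTBF/(MTBF+MTTR) = 7771/(7771+49.8) = 0.993632
Series availability: 0.998087 × 0.993632 = 0.99173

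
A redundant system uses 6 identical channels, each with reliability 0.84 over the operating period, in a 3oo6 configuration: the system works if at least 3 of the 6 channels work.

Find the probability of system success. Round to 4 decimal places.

0.9925

R = Σ_{i=3}^{6} C(6,i) p^i (1−p)^{6−i} with p = 0.84
C(6,3)·0.84^3·0.16^3 = 0.048554
C(6,4)·0.84^4·0.16^2 = 0.191183
C(6,5)·0.84^5·0.16^1 = 0.401483
C(6,6)·0.84^6·0.16^0 = 0.351298
Sum = 0.9925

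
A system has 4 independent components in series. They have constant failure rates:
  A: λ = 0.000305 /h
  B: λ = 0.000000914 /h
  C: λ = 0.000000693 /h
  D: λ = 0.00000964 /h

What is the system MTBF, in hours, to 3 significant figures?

Series of exponential components: λ_sys = Σ λ_i
λ_sys = 0.000305 + 0.000000914 + 0.000000693 + 0.00000964 = 3.1625e-04 /h
MTBF = 1 / λ_sys = 3160 h

3160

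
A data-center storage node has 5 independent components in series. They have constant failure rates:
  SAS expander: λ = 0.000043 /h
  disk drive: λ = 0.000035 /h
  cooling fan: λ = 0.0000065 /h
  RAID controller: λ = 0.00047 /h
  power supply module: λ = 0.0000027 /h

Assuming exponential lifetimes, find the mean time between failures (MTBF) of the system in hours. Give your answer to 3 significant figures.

1790

Series of exponential components: λ_sys = Σ λ_i
λ_sys = 0.000043 + 0.000035 + 0.0000065 + 0.00047 + 0.0000027 = 5.5720e-04 /h
MTBF = 1 / λ_sys = 1790 h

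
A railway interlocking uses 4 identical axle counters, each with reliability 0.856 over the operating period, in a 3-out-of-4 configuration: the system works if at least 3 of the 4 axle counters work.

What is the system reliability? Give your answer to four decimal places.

0.8982

R = Σ_{i=3}^{4} C(4,i) p^i (1−p)^{4−i} with p = 0.856
C(4,3)·0.856^3·0.144^1 = 0.361280
C(4,4)·0.856^4·0.144^0 = 0.536902
Sum = 0.8982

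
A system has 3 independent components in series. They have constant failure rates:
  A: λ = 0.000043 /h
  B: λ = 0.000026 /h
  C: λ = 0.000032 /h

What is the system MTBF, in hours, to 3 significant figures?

9900

Series of exponential components: λ_sys = Σ λ_i
λ_sys = 0.000043 + 0.000026 + 0.000032 = 1.0100e-04 /h
MTBF = 1 / λ_sys = 9900 h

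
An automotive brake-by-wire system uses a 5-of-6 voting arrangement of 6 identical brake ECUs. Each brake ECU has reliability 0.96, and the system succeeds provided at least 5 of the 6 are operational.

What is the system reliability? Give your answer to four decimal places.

R = Σ_{i=5}^{6} C(6,i) p^i (1−p)^{6−i} with p = 0.96
C(6,5)·0.96^5·0.04^1 = 0.195689
C(6,6)·0.96^6·0.04^0 = 0.782758
Sum = 0.9784

0.9784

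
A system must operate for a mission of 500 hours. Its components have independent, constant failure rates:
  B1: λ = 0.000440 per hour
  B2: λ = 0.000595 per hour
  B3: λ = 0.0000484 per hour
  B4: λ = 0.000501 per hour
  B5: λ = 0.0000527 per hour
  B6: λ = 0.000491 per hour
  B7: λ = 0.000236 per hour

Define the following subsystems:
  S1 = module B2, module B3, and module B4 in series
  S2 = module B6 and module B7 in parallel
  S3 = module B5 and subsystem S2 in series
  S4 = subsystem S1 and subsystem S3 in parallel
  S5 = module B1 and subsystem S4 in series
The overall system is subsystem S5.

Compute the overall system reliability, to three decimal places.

R(B1) = exp(−0.000440 × 500) = 0.80252
R(B2) = exp(−0.000595 × 500) = 0.74267
R(B3) = exp(−0.0000484 × 500) = 0.97609
R(B4) = exp(−0.000501 × 500) = 0.77841
R(B5) = exp(−0.0000527 × 500) = 0.97399
R(B6) = exp(−0.000491 × 500) = 0.78231
R(B7) = exp(−0.000236 × 500) = 0.88870
Series (B2, B3, and B4): 0.74267 × 0.97609 × 0.77841 = 0.56428
Parallel (B6 and B7): 1 − (1 − 0.78231)(1 − 0.88870) = 0.97577
Series (B5 and [0.97577]): 0.97399 × 0.97577 = 0.95039
Parallel ([0.56428] and [0.95039]): 1 − (1 − 0.56428)(1 − 0.95039) = 0.97838
Series (B1 and [0.97838]): 0.80252 × 0.97838 = 0.785

0.785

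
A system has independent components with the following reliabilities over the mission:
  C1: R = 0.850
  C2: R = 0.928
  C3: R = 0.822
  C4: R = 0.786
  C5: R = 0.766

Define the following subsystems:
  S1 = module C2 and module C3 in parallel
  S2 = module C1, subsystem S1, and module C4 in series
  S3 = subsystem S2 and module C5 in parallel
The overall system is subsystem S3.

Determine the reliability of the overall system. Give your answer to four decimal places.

0.9203

Parallel (C2 and C3): 1 − (1 − 0.928000)(1 − 0.822000) = 0.987184
Series (C1, [0.987184], and C4): 0.850000 × 0.987184 × 0.786000 = 0.659538
Parallel ([0.659538] and C5): 1 − (1 − 0.659538)(1 − 0.766000) = 0.9203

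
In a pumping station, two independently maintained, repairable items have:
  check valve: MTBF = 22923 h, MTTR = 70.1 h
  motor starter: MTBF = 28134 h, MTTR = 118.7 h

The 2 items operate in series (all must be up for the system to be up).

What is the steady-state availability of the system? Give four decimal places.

A(check valve) = MTBF/(MTBF+MTTR) = 22923/(22923+70.1) = 0.996951
A(motor starter) = MTBF/(MTBF+MTTR) = 28134/(28134+118.7) = 0.995799
Series availability: 0.996951 × 0.995799 = 0.9928

0.9928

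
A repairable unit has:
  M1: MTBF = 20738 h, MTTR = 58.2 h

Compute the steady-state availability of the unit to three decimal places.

0.997

A(M1) = MTBF/(MTBF+MTTR) = 20738/(20738+58.2) = 0.997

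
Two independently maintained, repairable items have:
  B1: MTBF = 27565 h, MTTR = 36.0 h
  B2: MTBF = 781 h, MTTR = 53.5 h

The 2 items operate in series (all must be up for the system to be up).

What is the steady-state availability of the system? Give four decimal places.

0.9347

A(B1) = MTBF/(MTBF+MTTR) = 27565/(27565+36.0) = 0.998696
A(B2) = MTBF/(MTBF+MTTR) = 781/(781+53.5) = 0.935890
Series availability: 0.998696 × 0.935890 = 0.9347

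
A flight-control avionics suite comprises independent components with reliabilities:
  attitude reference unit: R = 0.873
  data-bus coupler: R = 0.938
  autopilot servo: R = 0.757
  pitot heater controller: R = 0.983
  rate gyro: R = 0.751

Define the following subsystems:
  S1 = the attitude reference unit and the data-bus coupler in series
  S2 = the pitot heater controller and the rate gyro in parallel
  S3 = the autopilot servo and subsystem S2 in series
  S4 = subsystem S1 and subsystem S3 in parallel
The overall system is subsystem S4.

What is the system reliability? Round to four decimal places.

0.9554

Series (attitude reference unit and data-bus coupler): 0.873000 × 0.938000 = 0.818874
Parallel (pitot heater controller and rate gyro): 1 − (1 − 0.983000)(1 − 0.751000) = 0.995767
Series (autopilot servo and [0.995767]): 0.757000 × 0.995767 = 0.753796
Parallel ([0.818874] and [0.753796]): 1 − (1 − 0.818874)(1 − 0.753796) = 0.9554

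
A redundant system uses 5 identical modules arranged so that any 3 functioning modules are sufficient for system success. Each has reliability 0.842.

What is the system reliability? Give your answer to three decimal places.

0.969

R = Σ_{i=3}^{5} C(5,i) p^i (1−p)^{5−i} with p = 0.842
C(5,3)·0.842^3·0.158^2 = 0.14902
C(5,4)·0.842^4·0.158^1 = 0.39708
C(5,5)·0.842^5·0.158^0 = 0.42321
Sum = 0.969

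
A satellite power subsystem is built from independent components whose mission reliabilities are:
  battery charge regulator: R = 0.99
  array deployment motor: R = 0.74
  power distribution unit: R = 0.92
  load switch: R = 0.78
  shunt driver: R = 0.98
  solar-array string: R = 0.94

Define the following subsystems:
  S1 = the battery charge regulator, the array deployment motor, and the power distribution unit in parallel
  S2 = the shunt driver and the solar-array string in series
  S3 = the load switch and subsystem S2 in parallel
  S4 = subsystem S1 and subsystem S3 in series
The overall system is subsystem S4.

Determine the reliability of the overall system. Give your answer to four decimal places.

0.9825

Parallel (battery charge regulator, array deployment motor, and power distribution unit): 1 − (1 − 0.990000)(1 − 0.740000)(1 − 0.920000) = 0.999792
Series (shunt driver and solar-array string): 0.980000 × 0.940000 = 0.921200
Parallel (load switch and [0.921200]): 1 − (1 − 0.780000)(1 − 0.921200) = 0.982664
Series ([0.999792] and [0.982664]): 0.999792 × 0.982664 = 0.9825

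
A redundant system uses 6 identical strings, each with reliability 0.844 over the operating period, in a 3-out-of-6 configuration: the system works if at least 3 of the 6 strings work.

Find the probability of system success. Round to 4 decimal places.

R = Σ_{i=3}^{6} C(6,i) p^i (1−p)^{6−i} with p = 0.844
C(6,3)·0.844^3·0.156^3 = 0.045649
C(6,4)·0.844^4·0.156^2 = 0.185230
C(6,5)·0.844^5·0.156^1 = 0.400856
C(6,6)·0.844^6·0.156^0 = 0.361455
Sum = 0.9932

0.9932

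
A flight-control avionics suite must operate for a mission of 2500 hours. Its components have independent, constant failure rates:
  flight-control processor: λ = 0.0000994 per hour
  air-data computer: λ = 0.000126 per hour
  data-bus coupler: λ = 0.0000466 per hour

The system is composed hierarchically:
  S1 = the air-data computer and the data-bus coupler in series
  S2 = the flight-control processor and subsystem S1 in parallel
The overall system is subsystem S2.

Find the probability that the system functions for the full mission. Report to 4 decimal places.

0.9229

R(flight-control processor) = exp(−0.0000994 × 2500) = 0.779970
R(air-data computer) = exp(−0.000126 × 2500) = 0.729789
R(data-bus coupler) = exp(−0.0000466 × 2500) = 0.890030
Series (air-data computer and data-bus coupler): 0.729789 × 0.890030 = 0.649534
Parallel (flight-control processor and [0.649534]): 1 − (1 − 0.779970)(1 − 0.649534) = 0.9229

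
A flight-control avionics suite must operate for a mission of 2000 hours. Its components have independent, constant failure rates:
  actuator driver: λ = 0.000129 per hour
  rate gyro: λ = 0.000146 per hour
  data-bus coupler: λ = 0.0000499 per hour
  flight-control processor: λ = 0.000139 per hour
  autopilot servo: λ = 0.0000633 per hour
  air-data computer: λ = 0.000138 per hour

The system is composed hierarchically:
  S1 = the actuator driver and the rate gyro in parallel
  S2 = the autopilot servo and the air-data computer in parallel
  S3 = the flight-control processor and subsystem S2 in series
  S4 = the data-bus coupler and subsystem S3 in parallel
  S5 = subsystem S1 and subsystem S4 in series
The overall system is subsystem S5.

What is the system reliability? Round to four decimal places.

R(actuator driver) = exp(−0.000129 × 2000) = 0.772595
R(rate gyro) = exp(−0.000146 × 2000) = 0.746769
R(data-bus coupler) = exp(−0.0000499 × 2000) = 0.905018
R(flight-control processor) = exp(−0.000139 × 2000) = 0.757297
R(autopilot servo) = exp(−0.0000633 × 2000) = 0.881086
R(air-data computer) = exp(−0.000138 × 2000) = 0.758813
Parallel (actuator driver and rate gyro): 1 − (1 − 0.772595)(1 − 0.746769) = 0.942414
Parallel (autopilot servo and air-data computer): 1 − (1 − 0.881086)(1 − 0.758813) = 0.971319
Series (flight-control processor and [0.971319]): 0.757297 × 0.971319 = 0.735577
Parallel (data-bus coupler and [0.735577]): 1 − (1 − 0.905018)(1 − 0.735577) = 0.974885
Series ([0.942414] and [0.974885]): 0.942414 × 0.974885 = 0.9187

0.9187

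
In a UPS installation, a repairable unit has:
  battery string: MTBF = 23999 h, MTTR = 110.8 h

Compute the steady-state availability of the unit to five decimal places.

A(battery string) = MTBF/(MTBF+MTTR) = 23999/(23999+110.8) = 0.99540

0.99540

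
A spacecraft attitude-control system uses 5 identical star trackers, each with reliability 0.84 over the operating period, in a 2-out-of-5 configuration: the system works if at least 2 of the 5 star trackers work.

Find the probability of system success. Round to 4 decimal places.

R = Σ_{i=2}^{5} C(5,i) p^i (1−p)^{5−i} with p = 0.84
C(5,2)·0.84^2·0.16^3 = 0.028901
C(5,3)·0.84^3·0.16^2 = 0.151732
C(5,4)·0.84^4·0.16^1 = 0.398297
C(5,5)·0.84^5·0.16^0 = 0.418212
Sum = 0.9971

0.9971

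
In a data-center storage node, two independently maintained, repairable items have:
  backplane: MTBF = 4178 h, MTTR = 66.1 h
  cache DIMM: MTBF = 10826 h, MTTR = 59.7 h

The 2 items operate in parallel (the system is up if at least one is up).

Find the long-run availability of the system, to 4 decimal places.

0.9999

A(backplane) = MTBF/(MTBF+MTTR) = 4178/(4178+66.1) = 0.984425
A(cache DIMM) = MTBF/(MTBF+MTTR) = 10826/(10826+59.7) = 0.994516
Parallel availability: 1 − (1 − 0.984425)(1 − 0.994516) = 0.9999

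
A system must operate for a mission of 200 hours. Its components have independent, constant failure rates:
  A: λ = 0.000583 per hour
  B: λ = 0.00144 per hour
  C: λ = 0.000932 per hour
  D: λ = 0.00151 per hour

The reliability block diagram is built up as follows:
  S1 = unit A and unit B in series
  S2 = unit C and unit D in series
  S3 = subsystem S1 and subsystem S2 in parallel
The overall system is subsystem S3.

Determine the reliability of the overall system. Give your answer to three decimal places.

R(A) = exp(−0.000583 × 200) = 0.88994
R(B) = exp(−0.00144 × 200) = 0.74976
R(C) = exp(−0.000932 × 200) = 0.82994
R(D) = exp(−0.00151 × 200) = 0.73934
Series (A and B): 0.88994 × 0.74976 = 0.66724
Series (C and D): 0.82994 × 0.73934 = 0.61361
Parallel ([0.66724] and [0.61361]): 1 − (1 − 0.66724)(1 − 0.61361) = 0.871

0.871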